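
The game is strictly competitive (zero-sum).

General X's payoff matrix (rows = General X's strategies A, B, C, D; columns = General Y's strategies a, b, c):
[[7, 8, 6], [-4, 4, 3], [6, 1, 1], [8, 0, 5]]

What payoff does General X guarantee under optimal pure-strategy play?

6

Row minima: 6, -4, 1, 0 → General X's maximin is 6.
Column maxima: 8, 8, 6 → General Y's minimax is 6.
They coincide at (A, c), so the value is 6.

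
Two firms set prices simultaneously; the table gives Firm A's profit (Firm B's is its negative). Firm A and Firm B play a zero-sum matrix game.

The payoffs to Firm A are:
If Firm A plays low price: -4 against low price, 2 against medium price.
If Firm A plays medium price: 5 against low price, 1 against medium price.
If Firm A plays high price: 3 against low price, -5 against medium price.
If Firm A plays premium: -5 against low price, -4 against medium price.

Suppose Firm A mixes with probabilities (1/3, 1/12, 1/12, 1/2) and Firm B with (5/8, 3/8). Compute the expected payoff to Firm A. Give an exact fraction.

Against (5/8, 3/8), each row's expected payoff is low price: -7/4; medium price: 7/2; high price: 0; premium: -37/8.
Taking the (1/3, 1/12, 1/12, 1/2)-weighted average: (1/3)·(-7/4) + (1/12)·(7/2) + (1/12)·(0) + (1/2)·(-37/8) = -125/48.

-125/48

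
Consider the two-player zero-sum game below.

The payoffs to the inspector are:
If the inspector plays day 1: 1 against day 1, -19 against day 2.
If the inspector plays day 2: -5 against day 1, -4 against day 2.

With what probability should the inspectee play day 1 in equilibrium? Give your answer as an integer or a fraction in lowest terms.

Row minima are -19 and -5, so the inspector's maximin is -5; column maxima are 1 and -4, so the inspectee's minimax is -4. These differ, so the equilibrium is in mixed strategies.
Let the inspectee play day 1 with probability q. The inspector is indifferent when q − 19(1−q) = −5q − 4(1−q), giving q = 5/7.

5/7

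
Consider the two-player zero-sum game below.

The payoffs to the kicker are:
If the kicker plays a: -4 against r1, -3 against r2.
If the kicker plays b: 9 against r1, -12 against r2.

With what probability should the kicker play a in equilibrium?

Row minima are -4 and -12, so the kicker's maximin is -4; column maxima are 9 and -3, so the goalkeeper's minimax is -3. These differ, so the equilibrium is in mixed strategies.
Let the kicker play a with probability p. The goalkeeper is indifferent when −4p + 9(1−p) = −3p − 12(1−p), giving p = 21/22.

21/22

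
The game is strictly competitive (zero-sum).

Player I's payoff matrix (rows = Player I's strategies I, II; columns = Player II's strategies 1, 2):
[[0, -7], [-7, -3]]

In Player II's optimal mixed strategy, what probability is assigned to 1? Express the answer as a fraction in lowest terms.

4/11

Row minima are -7 and -7, so Player I's maximin is -7; column maxima are 0 and -3, so Player II's minimax is -3. These differ, so the equilibrium is in mixed strategies.
Let Player II play 1 with probability q. Player I is indifferent when −7(1−q) = −7q − 3(1−q), giving q = 4/11.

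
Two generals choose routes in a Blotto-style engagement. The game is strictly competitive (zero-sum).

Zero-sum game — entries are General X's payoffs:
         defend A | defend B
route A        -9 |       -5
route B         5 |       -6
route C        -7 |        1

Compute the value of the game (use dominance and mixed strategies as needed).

-37/19

Row route A is strictly dominated by row route C, so General X never plays it.
The remaining 2×2 game on (route B, route C) × (defend A, defend B) has no saddle point. Let General X play route B with probability p; indifference gives 5p − 7(1−p) = −6p + (1−p), so p = 8/19.
Similarly General Y's optimal q on defend A is 7/19, and the value is 5·(7/19) + (-6)·(12/19) = -37/19.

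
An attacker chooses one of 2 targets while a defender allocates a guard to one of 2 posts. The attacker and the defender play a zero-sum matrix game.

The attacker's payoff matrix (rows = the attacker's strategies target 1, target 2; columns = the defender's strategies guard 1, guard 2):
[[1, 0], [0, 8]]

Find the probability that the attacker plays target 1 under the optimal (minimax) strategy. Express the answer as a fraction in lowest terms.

Row minima are 0 and 0, so the attacker's maximin is 0; column maxima are 1 and 8, so the defender's minimax is 1. These differ, so the equilibrium is in mixed strategies.
Let the attacker play target 1 with probability p. The defender is indifferent when p = 8(1−p), giving p = 8/9.

8/9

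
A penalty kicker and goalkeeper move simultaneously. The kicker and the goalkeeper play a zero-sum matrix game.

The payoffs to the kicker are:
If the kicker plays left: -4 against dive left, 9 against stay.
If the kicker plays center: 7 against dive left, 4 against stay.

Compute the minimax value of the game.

Row minima are -4 and 4, so the kicker's maximin is 4; column maxima are 7 and 9, so the goalkeeper's minimax is 7. These differ, so the equilibrium is in mixed strategies.
Let the kicker play left with probability p. The goalkeeper is indifferent when −4p + 7(1−p) = 9p + 4(1−p), giving p = 3/16.
Let the goalkeeper play dive left with probability q. The kicker is indifferent when −4q + 9(1−q) = 7q + 4(1−q), giving q = 5/16.
The value is -4·(5/16) + (9)·(11/16) = 79/16.

79/16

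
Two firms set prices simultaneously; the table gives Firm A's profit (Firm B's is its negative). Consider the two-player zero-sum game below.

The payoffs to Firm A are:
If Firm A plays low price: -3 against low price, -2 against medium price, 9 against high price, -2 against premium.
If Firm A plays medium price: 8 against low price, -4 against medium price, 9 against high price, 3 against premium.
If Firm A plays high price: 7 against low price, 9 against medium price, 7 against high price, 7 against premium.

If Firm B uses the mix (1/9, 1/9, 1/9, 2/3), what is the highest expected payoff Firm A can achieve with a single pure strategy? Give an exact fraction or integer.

low price: (-3)·(1/9) + (-2)·(1/9) + (9)·(1/9) + (-2)·(2/3) = -8/9.
medium price: (8)·(1/9) + (-4)·(1/9) + (9)·(1/9) + (3)·(2/3) = 31/9.
high price: (7)·(1/9) + (9)·(1/9) + (7)·(1/9) + (7)·(2/3) = 65/9.
The best pure response is high price with expected payoff 65/9.

65/9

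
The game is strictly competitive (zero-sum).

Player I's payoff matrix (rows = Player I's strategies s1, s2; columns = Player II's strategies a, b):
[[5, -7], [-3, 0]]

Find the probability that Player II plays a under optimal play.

Row minima are -7 and -3, so Player I's maximin is -3; column maxima are 5 and 0, so Player II's minimax is 0. These differ, so the equilibrium is in mixed strategies.
Let Player II play a with probability q. Player I is indifferent when 5q − 7(1−q) = −3q, giving q = 7/15.

7/15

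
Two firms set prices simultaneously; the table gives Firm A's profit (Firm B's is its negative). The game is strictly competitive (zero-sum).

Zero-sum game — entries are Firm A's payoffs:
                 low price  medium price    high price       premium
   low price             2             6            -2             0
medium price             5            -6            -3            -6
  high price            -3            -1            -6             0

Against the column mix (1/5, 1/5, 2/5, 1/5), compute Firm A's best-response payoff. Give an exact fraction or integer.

4/5

low price: (2)·(1/5) + (6)·(1/5) + (-2)·(2/5) + (0)·(1/5) = 4/5.
medium price: (5)·(1/5) + (-6)·(1/5) + (-3)·(2/5) + (-6)·(1/5) = -13/5.
high price: (-3)·(1/5) + (-1)·(1/5) + (-6)·(2/5) + (0)·(1/5) = -16/5.
The best pure response is low price with expected payoff 4/5.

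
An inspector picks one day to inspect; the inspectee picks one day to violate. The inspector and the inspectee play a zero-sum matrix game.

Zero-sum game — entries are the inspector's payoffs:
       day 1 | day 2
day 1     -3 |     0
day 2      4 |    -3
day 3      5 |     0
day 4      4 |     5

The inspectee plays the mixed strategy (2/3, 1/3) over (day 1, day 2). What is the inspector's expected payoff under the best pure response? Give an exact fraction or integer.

day 1: (-3)·(2/3) + (0)·(1/3) = -2.
day 2: (4)·(2/3) + (-3)·(1/3) = 5/3.
day 3: (5)·(2/3) + (0)·(1/3) = 10/3.
day 4: (4)·(2/3) + (5)·(1/3) = 13/3.
The best pure response is day 4 with expected payoff 13/3.

13/3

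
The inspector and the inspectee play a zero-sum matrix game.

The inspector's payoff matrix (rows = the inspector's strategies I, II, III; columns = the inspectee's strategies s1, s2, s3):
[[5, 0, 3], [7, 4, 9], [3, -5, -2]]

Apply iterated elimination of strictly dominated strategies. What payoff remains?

Row I is strictly dominated by row II (7>5, 4>0, 9>3); eliminate I.
Row III is strictly dominated by row II (7>3, 4>-5, 9>-2); eliminate III.
Column s3 is strictly dominated by s1 for the inspectee (7<9); eliminate s3.
Column s1 is strictly dominated by s2 for the inspectee (4<7); eliminate s1.
Only (II, s2) remains, with payoff 4.

4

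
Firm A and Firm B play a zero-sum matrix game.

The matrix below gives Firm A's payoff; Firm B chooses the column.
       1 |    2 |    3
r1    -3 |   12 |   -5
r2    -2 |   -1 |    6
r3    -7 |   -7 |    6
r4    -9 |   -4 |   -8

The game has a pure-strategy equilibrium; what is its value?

Row minima: -5, -2, -7, -9 → Firm A's maximin is -2.
Column maxima: -2, 12, 6 → Firm B's minimax is -2.
They coincide at (r2, 1), so the value is -2.

-2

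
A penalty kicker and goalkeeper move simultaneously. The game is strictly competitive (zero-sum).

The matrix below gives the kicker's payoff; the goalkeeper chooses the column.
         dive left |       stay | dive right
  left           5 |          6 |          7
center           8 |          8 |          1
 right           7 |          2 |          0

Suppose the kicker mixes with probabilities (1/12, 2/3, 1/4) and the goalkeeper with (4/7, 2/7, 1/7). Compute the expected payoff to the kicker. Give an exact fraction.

Against (4/7, 2/7, 1/7), each row's expected payoff is left: 39/7; center: 7; right: 32/7.
Taking the (1/12, 2/3, 1/4)-weighted average: (1/12)·(39/7) + (2/3)·(7) + (1/4)·(32/7) = 527/84.

527/84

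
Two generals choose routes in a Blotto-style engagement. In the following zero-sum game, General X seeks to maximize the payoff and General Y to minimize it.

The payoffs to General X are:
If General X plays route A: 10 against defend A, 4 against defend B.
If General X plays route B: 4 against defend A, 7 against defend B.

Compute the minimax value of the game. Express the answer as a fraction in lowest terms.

6

Row minima are 4 and 4, so General X's maximin is 4; column maxima are 10 and 7, so General Y's minimax is 7. These differ, so the equilibrium is in mixed strategies.
Let General X play route A with probability p. General Y is indifferent when 10p + 4(1−p) = 4p + 7(1−p), giving p = 1/3.
Let General Y play defend A with probability q. General X is indifferent when 10q + 4(1−q) = 4q + 7(1−q), giving q = 1/3.
The value is 10·(1/3) + (4)·(2/3) = 6.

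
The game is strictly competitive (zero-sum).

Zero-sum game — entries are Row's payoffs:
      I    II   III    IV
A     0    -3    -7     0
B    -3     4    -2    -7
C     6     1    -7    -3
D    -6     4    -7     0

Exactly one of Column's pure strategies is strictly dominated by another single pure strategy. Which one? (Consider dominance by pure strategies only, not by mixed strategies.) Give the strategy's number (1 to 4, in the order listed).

2

Column prefers columns that give Row less. Compare II with III: -7 < -3, -2 < 4, -7 < 1, -7 < 4.
So III strictly dominates II for Column; II is strictly dominated.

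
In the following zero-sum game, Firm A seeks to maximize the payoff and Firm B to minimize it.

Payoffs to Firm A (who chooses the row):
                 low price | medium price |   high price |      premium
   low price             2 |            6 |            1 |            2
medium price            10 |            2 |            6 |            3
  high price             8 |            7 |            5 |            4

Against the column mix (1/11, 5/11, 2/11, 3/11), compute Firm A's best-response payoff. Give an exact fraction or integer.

low price: (2)·(1/11) + (6)·(5/11) + (1)·(2/11) + (2)·(3/11) = 40/11.
medium price: (10)·(1/11) + (2)·(5/11) + (6)·(2/11) + (3)·(3/11) = 41/11.
high price: (8)·(1/11) + (7)·(5/11) + (5)·(2/11) + (4)·(3/11) = 65/11.
The best pure response is high price with expected payoff 65/11.

65/11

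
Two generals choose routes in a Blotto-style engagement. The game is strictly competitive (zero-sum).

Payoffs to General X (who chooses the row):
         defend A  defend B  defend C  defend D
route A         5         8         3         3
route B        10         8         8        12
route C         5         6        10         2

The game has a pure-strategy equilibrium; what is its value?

8

Row minima: 3, 8, 2 → General X's maximin is 8.
Column maxima: 10, 8, 10, 12 → General Y's minimax is 8.
They coincide at (route B, defend B), so the value is 8.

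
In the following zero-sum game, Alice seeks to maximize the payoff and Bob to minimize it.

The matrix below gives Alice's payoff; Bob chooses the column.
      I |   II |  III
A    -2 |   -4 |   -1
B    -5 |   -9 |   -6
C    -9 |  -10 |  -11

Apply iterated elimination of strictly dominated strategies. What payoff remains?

Column I is strictly dominated by II for Bob (-4<-2, -9<-5, -10<-9); eliminate I.
Row C is strictly dominated by row A (-4>-10, -1>-11); eliminate C.
Column III is strictly dominated by II for Bob (-4<-1, -9<-6); eliminate III.
Row B is strictly dominated by row A (-4>-9); eliminate B.
Only (A, II) remains, with payoff -4.

-4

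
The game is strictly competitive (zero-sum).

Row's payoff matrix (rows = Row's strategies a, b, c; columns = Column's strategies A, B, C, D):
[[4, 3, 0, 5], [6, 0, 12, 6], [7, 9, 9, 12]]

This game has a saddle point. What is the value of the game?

7

Row minima: 0, 0, 7 → Row's maximin is 7.
Column maxima: 7, 9, 12, 12 → Column's minimax is 7.
They coincide at (c, A), so the value is 7.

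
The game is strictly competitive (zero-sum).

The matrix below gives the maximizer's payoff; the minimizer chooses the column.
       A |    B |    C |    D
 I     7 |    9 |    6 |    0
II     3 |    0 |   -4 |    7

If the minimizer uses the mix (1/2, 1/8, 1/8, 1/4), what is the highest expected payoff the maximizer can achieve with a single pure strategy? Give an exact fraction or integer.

43/8

I: (7)·(1/2) + (9)·(1/8) + (6)·(1/8) + (0)·(1/4) = 43/8.
II: (3)·(1/2) + (0)·(1/8) + (-4)·(1/8) + (7)·(1/4) = 11/4.
The best pure response is I with expected payoff 43/8.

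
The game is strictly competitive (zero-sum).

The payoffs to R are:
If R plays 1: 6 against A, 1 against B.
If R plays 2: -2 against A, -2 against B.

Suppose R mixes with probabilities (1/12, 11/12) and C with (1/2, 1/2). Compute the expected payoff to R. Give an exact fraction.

Against (1/2, 1/2), each row's expected payoff is 1: 7/2; 2: -2.
Taking the (1/12, 11/12)-weighted average: (1/12)·(7/2) + (11/12)·(-2) = -37/24.

-37/24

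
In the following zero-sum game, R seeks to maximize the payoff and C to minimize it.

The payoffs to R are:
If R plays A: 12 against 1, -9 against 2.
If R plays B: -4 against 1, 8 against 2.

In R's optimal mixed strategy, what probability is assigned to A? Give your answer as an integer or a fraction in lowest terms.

Row minima are -9 and -4, so R's maximin is -4; column maxima are 12 and 8, so C's minimax is 8. These differ, so the equilibrium is in mixed strategies.
Let R play A with probability p. C is indifferent when 12p − 4(1−p) = −9p + 8(1−p), giving p = 4/11.

4/11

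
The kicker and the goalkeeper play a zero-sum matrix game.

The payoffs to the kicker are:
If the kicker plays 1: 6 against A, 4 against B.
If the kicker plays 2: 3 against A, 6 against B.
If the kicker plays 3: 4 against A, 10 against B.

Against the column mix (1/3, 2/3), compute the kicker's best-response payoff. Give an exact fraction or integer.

8

1: (6)·(1/3) + (4)·(2/3) = 14/3.
2: (3)·(1/3) + (6)·(2/3) = 5.
3: (4)·(1/3) + (10)·(2/3) = 8.
The best pure response is 3 with expected payoff 8.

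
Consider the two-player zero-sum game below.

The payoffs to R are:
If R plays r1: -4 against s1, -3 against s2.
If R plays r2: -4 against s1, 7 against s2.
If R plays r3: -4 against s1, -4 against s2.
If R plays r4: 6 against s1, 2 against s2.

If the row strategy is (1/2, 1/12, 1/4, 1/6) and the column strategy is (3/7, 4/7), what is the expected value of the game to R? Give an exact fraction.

-40/21

Against (3/7, 4/7), each row's expected payoff is r1: -24/7; r2: 16/7; r3: -4; r4: 26/7.
Taking the (1/2, 1/12, 1/4, 1/6)-weighted average: (1/2)·(-24/7) + (1/12)·(16/7) + (1/4)·(-4) + (1/6)·(26/7) = -40/21.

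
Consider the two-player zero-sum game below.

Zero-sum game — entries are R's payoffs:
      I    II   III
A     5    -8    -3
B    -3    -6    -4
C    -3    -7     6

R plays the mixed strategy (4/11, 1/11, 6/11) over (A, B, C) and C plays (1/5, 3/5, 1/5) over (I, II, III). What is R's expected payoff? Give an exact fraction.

-221/55

Against (1/5, 3/5, 1/5), each row's expected payoff is A: -22/5; B: -5; C: -18/5.
Taking the (4/11, 1/11, 6/11)-weighted average: (4/11)·(-22/5) + (1/11)·(-5) + (6/11)·(-18/5) = -221/55.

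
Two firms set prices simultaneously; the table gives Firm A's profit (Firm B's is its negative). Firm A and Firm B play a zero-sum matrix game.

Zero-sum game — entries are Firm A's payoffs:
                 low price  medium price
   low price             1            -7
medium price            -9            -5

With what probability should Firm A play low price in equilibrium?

Row minima are -7 and -9, so Firm A's maximin is -7; column maxima are 1 and -5, so Firm B's minimax is -5. These differ, so the equilibrium is in mixed strategies.
Let Firm A play low price with probability p. Firm B is indifferent when p − 9(1−p) = −7p − 5(1−p), giving p = 1/3.

1/3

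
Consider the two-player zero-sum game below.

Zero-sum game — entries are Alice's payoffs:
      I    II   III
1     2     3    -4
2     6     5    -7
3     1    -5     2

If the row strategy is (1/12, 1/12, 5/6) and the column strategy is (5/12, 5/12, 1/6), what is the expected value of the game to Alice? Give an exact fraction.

-17/24

Against (5/12, 5/12, 1/6), each row's expected payoff is 1: 17/12; 2: 41/12; 3: -4/3.
Taking the (1/12, 1/12, 5/6)-weighted average: (1/12)·(17/12) + (1/12)·(41/12) + (5/6)·(-4/3) = -17/24.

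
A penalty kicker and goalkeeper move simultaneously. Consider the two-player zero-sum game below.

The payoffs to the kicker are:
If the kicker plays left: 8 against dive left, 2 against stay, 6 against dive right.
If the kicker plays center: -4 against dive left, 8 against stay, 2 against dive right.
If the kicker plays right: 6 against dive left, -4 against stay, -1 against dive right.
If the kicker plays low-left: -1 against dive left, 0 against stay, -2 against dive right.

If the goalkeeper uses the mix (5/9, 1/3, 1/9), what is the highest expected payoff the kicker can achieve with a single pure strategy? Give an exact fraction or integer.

left: (8)·(5/9) + (2)·(1/3) + (6)·(1/9) = 52/9.
center: (-4)·(5/9) + (8)·(1/3) + (2)·(1/9) = 2/3.
right: (6)·(5/9) + (-4)·(1/3) + (-1)·(1/9) = 17/9.
low-left: (-1)·(5/9) + (0)·(1/3) + (-2)·(1/9) = -7/9.
The best pure response is left with expected payoff 52/9.

52/9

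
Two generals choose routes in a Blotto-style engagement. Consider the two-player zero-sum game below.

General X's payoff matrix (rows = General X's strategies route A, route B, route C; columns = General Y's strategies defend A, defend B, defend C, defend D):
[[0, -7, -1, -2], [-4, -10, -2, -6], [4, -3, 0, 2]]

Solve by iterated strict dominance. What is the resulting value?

Row route A is strictly dominated by row route C (4>0, -3>-7, 0>-1, 2>-2); eliminate route A.
Column defend D is strictly dominated by defend B for General Y (-10<-6, -3<2); eliminate defend D.
Column defend C is strictly dominated by defend B for General Y (-10<-2, -3<0); eliminate defend C.
Column defend A is strictly dominated by defend B for General Y (-10<-4, -3<4); eliminate defend A.
Row route B is strictly dominated by row route C (-3>-10); eliminate route B.
Only (route C, defend B) remains, with payoff -3.

-3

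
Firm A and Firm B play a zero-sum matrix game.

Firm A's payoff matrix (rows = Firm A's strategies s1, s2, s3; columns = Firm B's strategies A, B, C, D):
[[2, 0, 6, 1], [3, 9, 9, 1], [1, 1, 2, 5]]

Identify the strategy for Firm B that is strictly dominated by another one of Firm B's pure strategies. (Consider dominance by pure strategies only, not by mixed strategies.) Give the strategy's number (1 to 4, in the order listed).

3

Firm B prefers columns that give Firm A less. Compare C with A: 2 < 6, 3 < 9, 1 < 2.
So A strictly dominates C for Firm B; C is strictly dominated.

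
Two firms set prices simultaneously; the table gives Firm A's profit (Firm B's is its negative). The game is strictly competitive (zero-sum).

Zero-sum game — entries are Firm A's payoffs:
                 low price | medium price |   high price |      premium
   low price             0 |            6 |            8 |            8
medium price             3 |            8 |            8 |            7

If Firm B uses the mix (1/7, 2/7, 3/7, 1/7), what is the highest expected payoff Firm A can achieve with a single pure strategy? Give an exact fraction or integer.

low price: (0)·(1/7) + (6)·(2/7) + (8)·(3/7) + (8)·(1/7) = 44/7.
medium price: (3)·(1/7) + (8)·(2/7) + (8)·(3/7) + (7)·(1/7) = 50/7.
The best pure response is medium price with expected payoff 50/7.

50/7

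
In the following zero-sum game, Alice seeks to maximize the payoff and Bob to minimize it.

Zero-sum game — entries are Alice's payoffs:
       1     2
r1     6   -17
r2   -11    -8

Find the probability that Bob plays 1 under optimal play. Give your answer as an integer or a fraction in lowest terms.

Row minima are -17 and -11, so Alice's maximin is -11; column maxima are 6 and -8, so Bob's minimax is -8. These differ, so the equilibrium is in mixed strategies.
Let Bob play 1 with probability q. Alice is indifferent when 6q − 17(1−q) = −11q − 8(1−q), giving q = 9/26.

9/26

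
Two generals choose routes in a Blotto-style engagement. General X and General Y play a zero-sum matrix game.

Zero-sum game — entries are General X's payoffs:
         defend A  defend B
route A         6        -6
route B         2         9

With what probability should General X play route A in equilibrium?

7/19

Row minima are -6 and 2, so General X's maximin is 2; column maxima are 6 and 9, so General Y's minimax is 6. These differ, so the equilibrium is in mixed strategies.
Let General X play route A with probability p. General Y is indifferent when 6p + 2(1−p) = −6p + 9(1−p), giving p = 7/19.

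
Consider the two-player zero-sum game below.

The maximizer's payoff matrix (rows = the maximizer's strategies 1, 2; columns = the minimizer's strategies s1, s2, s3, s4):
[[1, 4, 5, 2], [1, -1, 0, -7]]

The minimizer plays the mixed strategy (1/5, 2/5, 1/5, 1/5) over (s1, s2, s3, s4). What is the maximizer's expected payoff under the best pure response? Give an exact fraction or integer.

1: (1)·(1/5) + (4)·(2/5) + (5)·(1/5) + (2)·(1/5) = 16/5.
2: (1)·(1/5) + (-1)·(2/5) + (0)·(1/5) + (-7)·(1/5) = -8/5.
The best pure response is 1 with expected payoff 16/5.

16/5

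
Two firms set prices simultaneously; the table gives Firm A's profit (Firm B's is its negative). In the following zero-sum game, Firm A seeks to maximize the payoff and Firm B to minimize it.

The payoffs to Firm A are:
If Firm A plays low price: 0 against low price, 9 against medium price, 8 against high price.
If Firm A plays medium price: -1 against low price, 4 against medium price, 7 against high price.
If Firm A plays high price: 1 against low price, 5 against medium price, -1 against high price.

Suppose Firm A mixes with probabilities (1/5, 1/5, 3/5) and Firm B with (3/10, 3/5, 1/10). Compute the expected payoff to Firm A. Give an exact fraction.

Against (3/10, 3/5, 1/10), each row's expected payoff is low price: 31/5; medium price: 14/5; high price: 16/5.
Taking the (1/5, 1/5, 3/5)-weighted average: (1/5)·(31/5) + (1/5)·(14/5) + (3/5)·(16/5) = 93/25.

93/25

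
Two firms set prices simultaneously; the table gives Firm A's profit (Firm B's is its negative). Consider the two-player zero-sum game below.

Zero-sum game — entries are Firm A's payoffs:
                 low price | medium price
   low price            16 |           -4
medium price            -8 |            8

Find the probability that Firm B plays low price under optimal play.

Row minima are -4 and -8, so Firm A's maximin is -4; column maxima are 16 and 8, so Firm B's minimax is 8. These differ, so the equilibrium is in mixed strategies.
Let Firm B play low price with probability q. Firm A is indifferent when 16q − 4(1−q) = −8q + 8(1−q), giving q = 1/3.

1/3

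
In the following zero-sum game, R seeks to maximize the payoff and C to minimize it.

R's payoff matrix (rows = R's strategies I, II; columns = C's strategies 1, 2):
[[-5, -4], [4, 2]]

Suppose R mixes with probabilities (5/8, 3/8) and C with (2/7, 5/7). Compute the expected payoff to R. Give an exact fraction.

Against (2/7, 5/7), each row's expected payoff is I: -30/7; II: 18/7.
Taking the (5/8, 3/8)-weighted average: (5/8)·(-30/7) + (3/8)·(18/7) = -12/7.

-12/7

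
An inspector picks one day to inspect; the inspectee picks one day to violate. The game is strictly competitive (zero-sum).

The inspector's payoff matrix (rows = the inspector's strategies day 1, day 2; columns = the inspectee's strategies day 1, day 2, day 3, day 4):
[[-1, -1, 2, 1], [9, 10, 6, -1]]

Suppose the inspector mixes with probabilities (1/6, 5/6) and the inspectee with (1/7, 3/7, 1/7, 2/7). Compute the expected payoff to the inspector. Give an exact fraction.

215/42

Against (1/7, 3/7, 1/7, 2/7), each row's expected payoff is day 1: 0; day 2: 43/7.
Taking the (1/6, 5/6)-weighted average: (1/6)·(0) + (5/6)·(43/7) = 215/42.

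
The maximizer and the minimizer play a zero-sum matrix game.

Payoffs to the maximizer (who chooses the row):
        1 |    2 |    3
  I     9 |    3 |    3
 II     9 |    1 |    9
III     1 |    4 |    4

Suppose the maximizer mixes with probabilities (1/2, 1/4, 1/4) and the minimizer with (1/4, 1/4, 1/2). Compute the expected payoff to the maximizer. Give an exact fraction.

77/16

Against (1/4, 1/4, 1/2), each row's expected payoff is I: 9/2; II: 7; III: 13/4.
Taking the (1/2, 1/4, 1/4)-weighted average: (1/2)·(9/2) + (1/4)·(7) + (1/4)·(13/4) = 77/16.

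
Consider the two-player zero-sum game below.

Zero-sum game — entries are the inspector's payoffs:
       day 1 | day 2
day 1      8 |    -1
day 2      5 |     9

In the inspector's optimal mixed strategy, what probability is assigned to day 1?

4/13

Row minima are -1 and 5, so the inspector's maximin is 5; column maxima are 8 and 9, so the inspectee's minimax is 8. These differ, so the equilibrium is in mixed strategies.
Let the inspector play day 1 with probability p. The inspectee is indifferent when 8p + 5(1−p) = −p + 9(1−p), giving p = 4/13.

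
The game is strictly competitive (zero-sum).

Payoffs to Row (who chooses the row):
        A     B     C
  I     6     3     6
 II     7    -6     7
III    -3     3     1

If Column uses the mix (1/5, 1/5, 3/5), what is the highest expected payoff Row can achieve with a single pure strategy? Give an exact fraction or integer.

I: (6)·(1/5) + (3)·(1/5) + (6)·(3/5) = 27/5.
II: (7)·(1/5) + (-6)·(1/5) + (7)·(3/5) = 22/5.
III: (-3)·(1/5) + (3)·(1/5) + (1)·(3/5) = 3/5.
The best pure response is I with expected payoff 27/5.

27/5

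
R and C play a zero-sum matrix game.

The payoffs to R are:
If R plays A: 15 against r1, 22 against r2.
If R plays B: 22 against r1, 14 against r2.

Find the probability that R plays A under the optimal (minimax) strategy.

Row minima are 15 and 14, so R's maximin is 15; column maxima are 22 and 22, so C's minimax is 22. These differ, so the equilibrium is in mixed strategies.
Let R play A with probability p. C is indifferent when 15p + 22(1−p) = 22p + 14(1−p), giving p = 8/15.

8/15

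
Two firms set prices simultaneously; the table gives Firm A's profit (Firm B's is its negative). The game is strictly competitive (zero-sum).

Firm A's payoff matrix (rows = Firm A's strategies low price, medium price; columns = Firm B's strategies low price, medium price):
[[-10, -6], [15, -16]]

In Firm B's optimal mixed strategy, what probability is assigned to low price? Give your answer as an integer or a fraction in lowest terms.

2/7

Row minima are -10 and -16, so Firm A's maximin is -10; column maxima are 15 and -6, so Firm B's minimax is -6. These differ, so the equilibrium is in mixed strategies.
Let Firm B play low price with probability q. Firm A is indifferent when −10q − 6(1−q) = 15q − 16(1−q), giving q = 2/7.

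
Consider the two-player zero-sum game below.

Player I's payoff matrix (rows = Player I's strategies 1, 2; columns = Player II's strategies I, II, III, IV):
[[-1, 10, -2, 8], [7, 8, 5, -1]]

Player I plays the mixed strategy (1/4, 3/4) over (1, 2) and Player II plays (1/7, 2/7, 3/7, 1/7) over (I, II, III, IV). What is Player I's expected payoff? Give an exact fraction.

Against (1/7, 2/7, 3/7, 1/7), each row's expected payoff is 1: 3; 2: 37/7.
Taking the (1/4, 3/4)-weighted average: (1/4)·(3) + (3/4)·(37/7) = 33/7.

33/7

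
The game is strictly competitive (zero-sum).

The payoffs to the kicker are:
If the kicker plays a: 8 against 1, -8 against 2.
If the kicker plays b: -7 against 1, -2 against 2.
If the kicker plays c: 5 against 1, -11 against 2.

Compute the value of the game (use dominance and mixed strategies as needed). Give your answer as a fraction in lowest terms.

Row c is strictly dominated by row a, so the kicker never plays it.
The remaining 2×2 game on (a, b) × (1, 2) has no saddle point. Let the kicker play a with probability p; indifference gives 8p − 7(1−p) = −8p − 2(1−p), so p = 5/21.
Similarly the goalkeeper's optimal q on 1 is 2/7, and the value is 8·(2/7) + (-8)·(5/7) = -24/7.

-24/7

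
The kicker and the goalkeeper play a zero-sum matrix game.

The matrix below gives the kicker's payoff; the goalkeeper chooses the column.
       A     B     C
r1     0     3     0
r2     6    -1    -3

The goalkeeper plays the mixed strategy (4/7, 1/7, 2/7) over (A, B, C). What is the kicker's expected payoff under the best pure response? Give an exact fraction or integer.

17/7

r1: (0)·(4/7) + (3)·(1/7) + (0)·(2/7) = 3/7.
r2: (6)·(4/7) + (-1)·(1/7) + (-3)·(2/7) = 17/7.
The best pure response is r2 with expected payoff 17/7.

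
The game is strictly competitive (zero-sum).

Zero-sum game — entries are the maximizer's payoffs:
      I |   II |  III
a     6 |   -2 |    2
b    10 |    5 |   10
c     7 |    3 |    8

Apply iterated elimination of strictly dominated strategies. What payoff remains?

Column I is strictly dominated by II for the minimizer (-2<6, 5<10, 3<7); eliminate I.
Column III is strictly dominated by II for the minimizer (-2<2, 5<10, 3<8); eliminate III.
Row a is strictly dominated by row b (5>-2); eliminate a.
Row c is strictly dominated by row b (5>3); eliminate c.
Only (b, II) remains, with payoff 5.

5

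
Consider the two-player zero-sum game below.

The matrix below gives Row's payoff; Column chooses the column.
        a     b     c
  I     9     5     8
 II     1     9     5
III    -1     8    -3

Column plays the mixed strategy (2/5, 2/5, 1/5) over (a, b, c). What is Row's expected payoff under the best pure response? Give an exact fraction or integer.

I: (9)·(2/5) + (5)·(2/5) + (8)·(1/5) = 36/5.
II: (1)·(2/5) + (9)·(2/5) + (5)·(1/5) = 5.
III: (-1)·(2/5) + (8)·(2/5) + (-3)·(1/5) = 11/5.
The best pure response is I with expected payoff 36/5.

36/5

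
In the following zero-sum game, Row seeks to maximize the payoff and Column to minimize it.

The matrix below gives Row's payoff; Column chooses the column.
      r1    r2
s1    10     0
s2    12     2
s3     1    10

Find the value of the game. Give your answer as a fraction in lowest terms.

118/19

Row s1 is strictly dominated by row s2, so Row never plays it.
The remaining 2×2 game on (s2, s3) × (r1, r2) has no saddle point. Let Row play s2 with probability p; indifference gives 12p + (1−p) = 2p + 10(1−p), so p = 9/19.
Similarly Column's optimal q on r1 is 8/19, and the value is 12·(8/19) + (2)·(11/19) = 118/19.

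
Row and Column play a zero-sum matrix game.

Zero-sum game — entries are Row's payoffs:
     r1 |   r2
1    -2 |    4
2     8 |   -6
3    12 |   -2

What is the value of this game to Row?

11/5

Row 2 is strictly dominated by row 3, so Row never plays it.
The remaining 2×2 game on (1, 3) × (r1, r2) has no saddle point. Let Row play 1 with probability p; indifference gives −2p + 12(1−p) = 4p − 2(1−p), so p = 7/10.
Similarly Column's optimal q on r1 is 3/10, and the value is -2·(3/10) + (4)·(7/10) = 11/5.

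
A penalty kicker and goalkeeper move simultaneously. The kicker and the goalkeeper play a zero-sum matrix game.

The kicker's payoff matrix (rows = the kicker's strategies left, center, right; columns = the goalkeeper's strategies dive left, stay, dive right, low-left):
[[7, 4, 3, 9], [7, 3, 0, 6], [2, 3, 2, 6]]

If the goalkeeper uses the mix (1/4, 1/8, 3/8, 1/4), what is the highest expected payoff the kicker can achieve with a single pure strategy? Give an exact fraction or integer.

left: (7)·(1/4) + (4)·(1/8) + (3)·(3/8) + (9)·(1/4) = 45/8.
center: (7)·(1/4) + (3)·(1/8) + (0)·(3/8) + (6)·(1/4) = 29/8.
right: (2)·(1/4) + (3)·(1/8) + (2)·(3/8) + (6)·(1/4) = 25/8.
The best pure response is left with expected payoff 45/8.

45/8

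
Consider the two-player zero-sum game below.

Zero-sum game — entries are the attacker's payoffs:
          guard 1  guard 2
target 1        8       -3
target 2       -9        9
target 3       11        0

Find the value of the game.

99/29

Row target 1 is strictly dominated by row target 3, so the attacker never plays it.
The remaining 2×2 game on (target 2, target 3) × (guard 1, guard 2) has no saddle point. Let the attacker play target 2 with probability p; indifference gives −9p + 11(1−p) = 9p, so p = 11/29.
Similarly the defender's optimal q on guard 1 is 9/29, and the value is -9·(9/29) + (9)·(20/29) = 99/29.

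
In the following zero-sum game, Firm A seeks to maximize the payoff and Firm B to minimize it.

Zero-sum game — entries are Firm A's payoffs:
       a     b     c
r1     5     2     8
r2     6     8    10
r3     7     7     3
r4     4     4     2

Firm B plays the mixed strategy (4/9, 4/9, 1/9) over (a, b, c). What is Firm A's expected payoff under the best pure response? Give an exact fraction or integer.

22/3

r1: (5)·(4/9) + (2)·(4/9) + (8)·(1/9) = 4.
r2: (6)·(4/9) + (8)·(4/9) + (10)·(1/9) = 22/3.
r3: (7)·(4/9) + (7)·(4/9) + (3)·(1/9) = 59/9.
r4: (4)·(4/9) + (4)·(4/9) + (2)·(1/9) = 34/9.
The best pure response is r2 with expected payoff 22/3.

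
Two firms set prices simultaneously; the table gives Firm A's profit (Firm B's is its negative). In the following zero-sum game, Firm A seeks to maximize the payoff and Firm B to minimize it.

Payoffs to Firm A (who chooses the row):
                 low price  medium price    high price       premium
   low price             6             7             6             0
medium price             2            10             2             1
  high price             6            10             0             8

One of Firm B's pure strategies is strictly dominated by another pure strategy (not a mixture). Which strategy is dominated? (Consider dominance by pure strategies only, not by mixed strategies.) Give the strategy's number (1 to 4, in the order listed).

Firm B prefers columns that give Firm A less. Compare medium price with low price: 6 < 7, 2 < 10, 6 < 10.
So low price strictly dominates medium price for Firm B; medium price is strictly dominated.

2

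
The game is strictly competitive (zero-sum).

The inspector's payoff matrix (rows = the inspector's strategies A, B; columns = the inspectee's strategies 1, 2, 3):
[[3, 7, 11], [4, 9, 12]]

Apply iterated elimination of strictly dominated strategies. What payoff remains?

4

Column 2 is strictly dominated by 1 for the inspectee (3<7, 4<9); eliminate 2.
Column 3 is strictly dominated by 1 for the inspectee (3<11, 4<12); eliminate 3.
Row A is strictly dominated by row B (4>3); eliminate A.
Only (B, 1) remains, with payoff 4.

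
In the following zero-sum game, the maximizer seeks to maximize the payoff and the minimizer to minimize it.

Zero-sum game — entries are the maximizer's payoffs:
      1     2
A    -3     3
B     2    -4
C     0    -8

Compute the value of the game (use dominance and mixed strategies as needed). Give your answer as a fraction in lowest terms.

-1/2

Row C is strictly dominated by row B, so the maximizer never plays it.
The remaining 2×2 game on (A, B) × (1, 2) has no saddle point. Let the maximizer play A with probability p; indifference gives −3p + 2(1−p) = 3p − 4(1−p), so p = 1/2.
Similarly the minimizer's optimal q on 1 is 7/12, and the value is -3·(7/12) + (3)·(5/12) = -1/2.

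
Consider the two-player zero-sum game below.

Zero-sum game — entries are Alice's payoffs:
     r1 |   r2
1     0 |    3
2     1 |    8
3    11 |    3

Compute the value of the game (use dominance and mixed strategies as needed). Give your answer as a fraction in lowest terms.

Row 1 is strictly dominated by row 2, so Alice never plays it.
The remaining 2×2 game on (2, 3) × (r1, r2) has no saddle point. Let Alice play 2 with probability p; indifference gives p + 11(1−p) = 8p + 3(1−p), so p = 8/15.
Similarly Bob's optimal q on r1 is 1/3, and the value is 1·(1/3) + (8)·(2/3) = 17/3.

17/3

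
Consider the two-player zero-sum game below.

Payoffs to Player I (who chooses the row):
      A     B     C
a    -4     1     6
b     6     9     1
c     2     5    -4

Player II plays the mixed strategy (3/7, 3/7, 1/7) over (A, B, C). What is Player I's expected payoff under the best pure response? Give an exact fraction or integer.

a: (-4)·(3/7) + (1)·(3/7) + (6)·(1/7) = -3/7.
b: (6)·(3/7) + (9)·(3/7) + (1)·(1/7) = 46/7.
c: (2)·(3/7) + (5)·(3/7) + (-4)·(1/7) = 17/7.
The best pure response is b with expected payoff 46/7.

46/7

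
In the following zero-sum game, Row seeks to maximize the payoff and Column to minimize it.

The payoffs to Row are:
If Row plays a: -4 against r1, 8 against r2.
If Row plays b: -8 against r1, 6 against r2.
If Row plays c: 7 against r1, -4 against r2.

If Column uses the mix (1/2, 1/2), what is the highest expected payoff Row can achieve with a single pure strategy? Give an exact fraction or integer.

2

a: (-4)·(1/2) + (8)·(1/2) = 2.
b: (-8)·(1/2) + (6)·(1/2) = -1.
c: (7)·(1/2) + (-4)·(1/2) = 3/2.
The best pure response is a with expected payoff 2.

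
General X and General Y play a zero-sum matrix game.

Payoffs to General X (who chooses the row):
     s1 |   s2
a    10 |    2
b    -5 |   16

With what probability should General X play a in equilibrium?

21/29

Row minima are 2 and -5, so General X's maximin is 2; column maxima are 10 and 16, so General Y's minimax is 10. These differ, so the equilibrium is in mixed strategies.
Let General X play a with probability p. General Y is indifferent when 10p − 5(1−p) = 2p + 16(1−p), giving p = 21/29.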